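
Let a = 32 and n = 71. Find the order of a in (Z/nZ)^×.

7

The order of 32 must divide φ(71) = 71 − 1 = 70 = 2 · 5 · 7.
Divisors of 70: 1, 2, 5, 7, 10, 14, 35, 70.
Test each divisor d:
32^1 ≡ 32 (mod 71)
32^2 ≡ 30 (mod 71)
32^5 ≡ 45 (mod 71)
32^7 ≡ 1 (mod 71) ✓
So ord_71(32) = 7.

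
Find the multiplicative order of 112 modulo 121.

10

The order of 112 must divide φ(121) = φ(11^2) = 11·(11−1) = 110 = 2 · 5 · 11.
Divisors of 110: 1, 2, 5, 10, 11, 22, 55, 110.
Evaluate successive powers at the divisors of 110:
112^1 ≡ 112 (mod 121)
112^2 ≡ 81 (mod 121)
112^5 ≡ 120 (mod 121)
112^10 ≡ 1 (mod 121) ✓
Hence ord(112) = 10.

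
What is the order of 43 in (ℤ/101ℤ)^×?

50

ord(43) | φ(101) = 101 − 1 = 100 = 2^2 · 5^2.
Divisors of 100: 1, 2, 4, 5, 10, 20, 25, 50, 100.
Check 43^d mod 101 for each divisor in increasing order:
43^1 ≡ 43 (mod 101)
43^2 ≡ 31 (mod 101)
43^4 ≡ 52 (mod 101)
43^5 ≡ 14 (mod 101)
43^10 ≡ 95 (mod 101)
43^20 ≡ 36 (mod 101)
43^25 ≡ 100 (mod 101)
43^50 ≡ 1 (mod 101) ✓
The smallest such exponent is 50, so the order of 43 is 50.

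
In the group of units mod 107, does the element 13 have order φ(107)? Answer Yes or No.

No

φ(107) = 107 − 1 = 106 = 2 · 53.
It suffices to check that the order of 13 is not a proper divisor of 106: compute 13^(106/q) for q ∈ {2, 53}.
13^53 ≡ 1 (mod 107)  [q = 2: ≡ 1 ✗]
13^2 ≡ 62 (mod 107)  [q = 53: ≢ 1 ✓]
Since 13^53 ≡ 1, the order of 13 divides 53 < 106, so 13 is not a primitive root.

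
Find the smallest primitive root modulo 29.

2

φ(29) = 29 − 1 = 28 = 2^2 · 7.
g is a primitive root iff g^(28/q) ≢ 1 (mod 29) for each prime q ∈ {2, 7}.
g = 2: 2^14 ≡ 28; 2^4 ≡ 16 — none is 1, so 2 is a primitive root.
So 2 is the smallest generator of (Z/29Z)^×.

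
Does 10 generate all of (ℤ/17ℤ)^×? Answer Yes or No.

Yes

φ(17) = 17 − 1 = 16 = 2^4.
An element g generates (Z/17Z)^× iff g^(16/q) ≢ 1 (mod 17) for each prime q ∈ {2}.
10^8 ≡ 16 (mod 17)  [q = 2: ≢ 1 ✓]
Every test exponent gives a nontrivial residue, hence 10 generates the full group.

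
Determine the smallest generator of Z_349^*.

φ(349) = 349 − 1 = 348 = 2^2 · 3 · 29.
Test candidates g = 2, 3, … against the prime factors q ∈ {2, 3, 29} of φ(349): g is a generator iff g^(348/q) ≢ 1 for every such q.
g = 2: 2^174 ≡ 348; 2^116 ≡ 226; 2^12 ≡ 257 — none is 1, so 2 is a primitive root.
The smallest primitive root modulo 349 is 2.

2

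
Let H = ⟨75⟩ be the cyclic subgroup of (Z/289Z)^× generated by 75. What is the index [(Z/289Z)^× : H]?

By Lagrange's theorem, ord_289(75) divides φ(289) = φ(17^2) = 17·(17−1) = 272 = 2^4 · 17.
Divisors of 272: 1, 2, 4, 8, 16, 17, 34, 68, 136, 272.
Check 75^d mod 289 for each divisor in increasing order:
75^1 ≡ 75 (mod 289)
75^2 ≡ 134 (mod 289)
75^4 ≡ 38 (mod 289)
75^8 ≡ 288 (mod 289)
75^16 ≡ 1 (mod 289) ✓
Thus |⟨75⟩| = ord(75) = 16.
[(Z/289Z)^× : ⟨75⟩] = 272/16 = 17.

17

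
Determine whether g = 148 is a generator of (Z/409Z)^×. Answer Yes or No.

φ(409) = 409 − 1 = 408 = 2^3 · 3 · 17.
148 is a primitive root mod 409 iff 148^(φ(409)/q) ≢ 1 for every prime q | φ(409), i.e. q ∈ {2, 3, 17}.
148^204 ≡ 408 (mod 409)  [q = 2: ≢ 1 ✓]
148^136 ≡ 1 (mod 409)  [q = 3: ≡ 1 ✗]
148^24 ≡ 83 (mod 409)  [q = 17: ≢ 1 ✓]
Since 148^136 ≡ 1, the order of 148 divides 136 < 408, so 148 is not a primitive root.

No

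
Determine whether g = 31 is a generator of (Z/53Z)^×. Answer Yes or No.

Yes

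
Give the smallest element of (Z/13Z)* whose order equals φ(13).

2

φ(13) = 13 − 1 = 12 = 2^2 · 3.
g is a primitive root iff g^(12/q) ≢ 1 (mod 13) for each prime q ∈ {2, 3}.
g = 2: 2^6 ≡ 12; 2^4 ≡ 3 — none is 1, so 2 is a primitive root.
So 2 is the smallest generator of (Z/13Z)^×.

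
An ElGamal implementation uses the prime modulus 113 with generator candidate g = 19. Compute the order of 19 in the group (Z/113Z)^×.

112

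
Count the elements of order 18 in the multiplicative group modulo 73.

6

φ(73) = 73 − 1 = 72 = 2^3 · 3^2.
In a cyclic group of order 72, there are φ(d) elements of order d for each divisor d of 72, and zero for non-divisors.
18 = 2 · 3^2 divides 72, and φ(18) = 6.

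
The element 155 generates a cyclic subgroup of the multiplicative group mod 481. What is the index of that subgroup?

24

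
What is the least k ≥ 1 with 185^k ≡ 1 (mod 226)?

The order of 185 must divide φ(226) = φ(2)·φ(113) = 1·112 = 112 = 2^4 · 7.
Divisors of 112: 1, 2, 4, 7, 8, 14, 16, 28, 56, 112.
Evaluate successive powers at the divisors of 112:
185^1 ≡ 185 (mod 226)
185^2 ≡ 99 (mod 226)
185^4 ≡ 83 (mod 226)
185^7 ≡ 69 (mod 226)
185^8 ≡ 109 (mod 226)
185^14 ≡ 15 (mod 226)
185^16 ≡ 129 (mod 226)
185^28 ≡ 225 (mod 226)
185^56 ≡ 1 (mod 226) ✓
The smallest such exponent is 56, so the order of 185 is 56.

56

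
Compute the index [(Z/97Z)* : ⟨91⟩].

8

ord(91) | φ(97) = 97 − 1 = 96 = 2^5 · 3.
Divisors of 96: 1, 2, 3, 4, 6, 8, 12, 16, 24, 32, 48, 96.
Compute 91^d (mod 97) for the divisors d until we hit 1:
91^1 ≡ 91 (mod 97)
91^2 ≡ 36 (mod 97)
91^3 ≡ 75 (mod 97)
91^4 ≡ 35 (mod 97)
91^6 ≡ 96 (mod 97)
91^8 ≡ 61 (mod 97)
91^12 ≡ 1 (mod 97) ✓
So ord_97(91) = 12, hence |⟨91⟩| = 12.
Index = |(Z/97Z)^×| / |⟨91⟩| = 96 / 12 = 8.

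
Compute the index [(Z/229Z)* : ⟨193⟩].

The order of 193 must divide φ(229) = 229 − 1 = 228 = 2^2 · 3 · 19.
Divisors of 228: 1, 2, 3, 4, 6, 12, 19, 38, 57, 76, 114, 228.
Test each divisor d:
193^1 ≡ 193 (mod 229)
193^2 ≡ 151 (mod 229)
193^3 ≡ 60 (mod 229)
193^4 ≡ 130 (mod 229)
193^6 ≡ 165 (mod 229)
193^12 ≡ 203 (mod 229)
193^19 ≡ 94 (mod 229)
193^38 ≡ 134 (mod 229)
193^57 ≡ 1 (mod 229) ✓
Thus |⟨193⟩| = ord(193) = 57.
[(Z/229Z)^× : ⟨193⟩] = 228/57 = 4.

4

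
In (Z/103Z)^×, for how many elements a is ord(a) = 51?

φ(103) = 103 − 1 = 102 = 2 · 3 · 17.
(Z/103Z)^× is cyclic (|G| = 102); a cyclic group of order m has exactly φ(d) elements of each order d | m, and none otherwise.
51 = 3 · 17 divides 102, and φ(51) = 32.

32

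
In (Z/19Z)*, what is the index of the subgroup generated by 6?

ord(6) | φ(19) = 19 − 1 = 18 = 2 · 3^2.
Divisors of 18: 1, 2, 3, 6, 9, 18.
Compute 6^d (mod 19) for the divisors d until we hit 1:
6^1 ≡ 6 (mod 19)
6^2 ≡ 17 (mod 19)
6^3 ≡ 7 (mod 19)
6^6 ≡ 11 (mod 19)
6^9 ≡ 1 (mod 19) ✓
The order of 6 is 9, so the subgroup it generates has 9 elements.
[(Z/19Z)^× : ⟨6⟩] = 18/9 = 2.

2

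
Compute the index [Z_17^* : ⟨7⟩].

The order of 7 must divide φ(17) = 17 − 1 = 16 = 2^4.
Divisors of 16: 1, 2, 4, 8, 16.
Check 7^d mod 17 for each divisor in increasing order:
7^1 ≡ 7
7^2 ≡ 15
7^4 ≡ 4
7^8 ≡ 16
7^16 ≡ 1
So ord_17(7) = 16, hence |⟨7⟩| = 16.
Index = |(Z/17Z)^×| / |⟨7⟩| = 16 / 16 = 1.

1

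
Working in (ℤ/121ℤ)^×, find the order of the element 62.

110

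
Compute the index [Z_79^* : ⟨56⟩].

ord(56) | φ(79) = 79 − 1 = 78 = 2 · 3 · 13.
Divisors of 78: 1, 2, 3, 6, 13, 26, 39, 78.
Evaluate successive powers at the divisors of 78:
56^1 ≡ 56
56^2 ≡ 55
56^3 ≡ 78
56^6 ≡ 1
So ord_79(56) = 6, hence |⟨56⟩| = 6.
The index is φ(79) / ord(56) = 78 / 6 = 13.

13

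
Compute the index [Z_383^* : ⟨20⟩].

1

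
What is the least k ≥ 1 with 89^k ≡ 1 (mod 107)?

The order of 89 must divide φ(107) = 107 − 1 = 106 = 2 · 53.
Divisors of 106: 1, 2, 53, 106.
Check 89^d mod 107 for each divisor in increasing order:
89^1 ≡ 89 (mod 107)
89^2 ≡ 3 (mod 107)
89^53 ≡ 1 (mod 107) ✓
Therefore the multiplicative order of 89 modulo 107 is 53.

53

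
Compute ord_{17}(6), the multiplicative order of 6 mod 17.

16

ord(6) | φ(17) = 17 − 1 = 16 = 2^4.
Divisors of 16: 1, 2, 4, 8, 16.
Compute 6^d (mod 17) for the divisors d until we hit 1:
6^1 ≡ 6 (mod 17)
6^2 ≡ 2 (mod 17)
6^4 ≡ 4 (mod 17)
6^8 ≡ 16 (mod 17)
6^16 ≡ 1 (mod 17) ✓
The smallest such exponent is 16, so the order of 6 is 16.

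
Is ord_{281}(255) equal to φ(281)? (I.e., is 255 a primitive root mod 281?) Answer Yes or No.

Yes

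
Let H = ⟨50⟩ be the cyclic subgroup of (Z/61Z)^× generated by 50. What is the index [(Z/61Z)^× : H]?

15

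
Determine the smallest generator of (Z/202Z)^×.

3

φ(202) = φ(2)·φ(101) = 1·100 = 100 = 2^2 · 5^2.
g is a primitive root iff g^(100/q) ≢ 1 (mod 202) for each prime q ∈ {2, 5}.
g = 2: gcd(2, 202) = 2 > 1, not a unit — skip.
g = 3: 3^50 ≡ 201; 3^20 ≡ 185 — none is 1, so 3 is a primitive root.
Hence the least primitive root of 202 is 3.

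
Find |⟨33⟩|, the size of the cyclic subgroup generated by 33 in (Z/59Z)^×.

58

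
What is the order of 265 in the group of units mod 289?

Since 265 ∈ (Z/289Z)^×, its order divides φ(289) = φ(17^2) = 17·(17−1) = 272 = 2^4 · 17.
Divisors of 272: 1, 2, 4, 8, 16, 17, 34, 68, 136, 272.
Evaluate successive powers at the divisors of 272:
265^1 ≡ 265
265^2 ≡ 287
265^4 ≡ 4
265^8 ≡ 16
265^16 ≡ 256
265^17 ≡ 214
265^34 ≡ 134
265^68 ≡ 38
265^136 ≡ 288
265^272 ≡ 1
So ord_289(265) = 272.

272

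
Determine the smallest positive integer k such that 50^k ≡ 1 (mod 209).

30

ord(50) | φ(209) = φ(11·19) = (11−1)·(19−1) = 10·18 = 180 = 2^2 · 3^2 · 5.
Divisors of 180: 1, 2, 3, 4, 5, 6, 9, 10, 12, 15, 18, 20, 30, 36, 45, 60, 90, 180.
Evaluate successive powers at the divisors of 180:
50^1 ≡ 50 (mod 209)
50^2 ≡ 201 (mod 209)
50^3 ≡ 18 (mod 209)
50^4 ≡ 64 (mod 209)
50^5 ≡ 65 (mod 209)
50^6 ≡ 115 (mod 209)
50^9 ≡ 189 (mod 209)
50^10 ≡ 45 (mod 209)
50^12 ≡ 58 (mod 209)
50^15 ≡ 208 (mod 209)
50^18 ≡ 191 (mod 209)
50^20 ≡ 144 (mod 209)
50^30 ≡ 1 (mod 209) ✓
The smallest such exponent is 30, so the order of 50 is 30.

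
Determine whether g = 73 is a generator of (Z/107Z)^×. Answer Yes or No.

Yes

φ(107) = 107 − 1 = 106 = 2 · 53.
Test 73^(106/q) mod 107 for each prime factor q of 106:
73^53 ≡ 106 (mod 107)  [q = 2: ≢ 1 ✓]
73^2 ≡ 86 (mod 107)  [q = 53: ≢ 1 ✓]
None equal 1, so ord_107(73) = 106: 73 is a primitive root.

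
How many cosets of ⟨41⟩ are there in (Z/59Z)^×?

2

ord(41) | φ(59) = 59 − 1 = 58 = 2 · 29.
Divisors of 58: 1, 2, 29, 58.
Check 41^d mod 59 for each divisor in increasing order:
41^1 ≡ 41
41^2 ≡ 29
41^29 ≡ 1
The order of 41 is 29, so the subgroup it generates has 29 elements.
[(Z/59Z)^× : ⟨41⟩] = 58/29 = 2.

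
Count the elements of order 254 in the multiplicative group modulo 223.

φ(223) = 223 − 1 = 222 = 2 · 3 · 37.
Since (Z/223Z)^× is cyclic of order 222, the number of elements of order d is φ(d) when d | 222 and 0 otherwise.
254 does not divide 222, so no element of (Z/223Z)^× has order 254.

0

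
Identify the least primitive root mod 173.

2

φ(173) = 173 − 1 = 172 = 2^2 · 43.
Test candidates g = 2, 3, … against the prime factors q ∈ {2, 43} of φ(173): g is a generator iff g^(172/q) ≢ 1 for every such q.
g = 2: 2^86 ≡ 172; 2^4 ≡ 16 — none is 1, so 2 is a primitive root.
The smallest primitive root modulo 173 is 2.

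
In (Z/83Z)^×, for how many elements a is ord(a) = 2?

1

φ(83) = 83 − 1 = 82 = 2 · 41.
(Z/83Z)^× is cyclic (|G| = 82); a cyclic group of order m has exactly φ(d) elements of each order d | m, and none otherwise.
2 | 82, and φ(2) = 2 − 1 = 1.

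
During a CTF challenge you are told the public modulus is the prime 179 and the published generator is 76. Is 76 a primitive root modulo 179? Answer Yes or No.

No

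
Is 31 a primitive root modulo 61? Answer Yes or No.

φ(61) = 61 − 1 = 60 = 2^2 · 3 · 5.
31 is a primitive root mod 61 iff 31^(φ(61)/q) ≢ 1 for every prime q | φ(61), i.e. q ∈ {2, 3, 5}.
31^30 ≡ 60 (mod 61)  [q = 2: ≢ 1 ✓]
31^20 ≡ 13 (mod 61)  [q = 3: ≢ 1 ✓]
31^12 ≡ 34 (mod 61)  [q = 5: ≢ 1 ✓]
All checks pass, so 31 has order 60 and is a primitive root modulo 61.

Yes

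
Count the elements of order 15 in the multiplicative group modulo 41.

0

φ(41) = 41 − 1 = 40 = 2^3 · 5.
Since (Z/41Z)^× is cyclic of order 40, the number of elements of order d is φ(d) when d | 40 and 0 otherwise.
15 does not divide 40, so no element of (Z/41Z)^× has order 15.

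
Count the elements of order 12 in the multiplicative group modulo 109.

φ(109) = 109 − 1 = 108 = 2^2 · 3^3.
In a cyclic group of order 108, there are φ(d) elements of order d for each divisor d of 108, and zero for non-divisors.
12 = 2^2 · 3 divides 108, and φ(12) = 4.

4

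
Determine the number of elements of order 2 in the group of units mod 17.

1

φ(17) = 17 − 1 = 16 = 2^4.
(Z/17Z)^× is cyclic (|G| = 16); a cyclic group of order m has exactly φ(d) elements of each order d | m, and none otherwise.
2 | 16, and φ(2) = 2 − 1 = 1.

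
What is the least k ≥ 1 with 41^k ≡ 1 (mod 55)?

The order of 41 must divide φ(55) = φ(5·11) = (5−1)·(11−1) = 4·10 = 40 = 2^3 · 5.
Divisors of 40: 1, 2, 4, 5, 8, 10, 20, 40.
Test each divisor d:
41^1 ≡ 41
41^2 ≡ 31
41^4 ≡ 26
41^5 ≡ 21
41^8 ≡ 16
41^10 ≡ 1
The smallest such exponent is 10, so the order of 41 is 10.

10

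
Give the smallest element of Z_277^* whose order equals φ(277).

5

φ(277) = 277 − 1 = 276 = 2^2 · 3 · 23.
Test candidates g = 2, 3, … against the prime factors q ∈ {2, 3, 23} of φ(277): g is a generator iff g^(276/q) ≢ 1 for every such q.
g = 2: 2^138 ≡ 276; 2^92 ≡ 1 — hits 1, so not a primitive root.
g = 3: 3^138 ≡ 1 — hits 1, so not a primitive root.
g = 4: 4^138 ≡ 1 — hits 1, so not a primitive root.
g = 5: 5^138 ≡ 276; 5^92 ≡ 116; 5^12 ≡ 27 — none is 1, so 5 is a primitive root.
Hence the least primitive root of 277 is 5.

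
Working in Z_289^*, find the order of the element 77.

136

ord(77) | φ(289) = φ(17^2) = 17·(17−1) = 272 = 2^4 · 17.
Divisors of 272: 1, 2, 4, 8, 16, 17, 34, 68, 136, 272.
Test each divisor d:
77^1 ≡ 77
77^2 ≡ 149
77^4 ≡ 237
77^8 ≡ 103
77^16 ≡ 205
77^17 ≡ 179
77^34 ≡ 251
77^68 ≡ 288
77^136 ≡ 1
Hence ord(77) = 136.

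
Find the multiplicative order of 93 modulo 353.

The order of 93 must divide φ(353) = 353 − 1 = 352 = 2^5 · 11.
Divisors of 352: 1, 2, 4, 8, 11, 16, 22, 32, 44, 88, 176, 352.
Compute 93^d (mod 353) for the divisors d until we hit 1:
93^1 ≡ 93
93^2 ≡ 177
93^4 ≡ 265
93^8 ≡ 331
93^11 ≡ 36
93^16 ≡ 131
93^22 ≡ 237
93^32 ≡ 217
93^44 ≡ 42
93^88 ≡ 352
93^176 ≡ 1
So ord_353(93) = 176.

176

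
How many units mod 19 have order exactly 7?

φ(19) = 19 − 1 = 18 = 2 · 3^2.
(Z/19Z)^× is cyclic (|G| = 18); a cyclic group of order m has exactly φ(d) elements of each order d | m, and none otherwise.
7 does not divide 18, so no element of (Z/19Z)^× has order 7.

0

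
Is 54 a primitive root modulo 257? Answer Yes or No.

Yes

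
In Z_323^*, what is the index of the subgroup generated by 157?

By Lagrange's theorem, ord_323(157) divides φ(323) = φ(17·19) = (17−1)·(19−1) = 16·18 = 288 = 2^5 · 3^2.
Divisors of 288: 1, 2, 3, 4, 6, 8, 9, 12, 16, 18, 24, 32, 36, 48, 72, 96, 144, 288.
Compute 157^d (mod 323) for the divisors d until we hit 1:
157^1 ≡ 157
157^2 ≡ 101
157^3 ≡ 30
157^4 ≡ 188
157^6 ≡ 254
157^8 ≡ 137
157^9 ≡ 191
157^12 ≡ 239
157^16 ≡ 35
157^18 ≡ 305
157^24 ≡ 273
157^32 ≡ 256
157^36 ≡ 1
The order of 157 is 36, so the subgroup it generates has 36 elements.
[(Z/323Z)^× : ⟨157⟩] = 288/36 = 8.

8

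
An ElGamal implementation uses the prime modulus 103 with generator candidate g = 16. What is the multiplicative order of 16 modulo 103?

Since 16 ∈ (Z/103Z)^×, its order divides φ(103) = 103 − 1 = 102 = 2 · 3 · 17.
Divisors of 102: 1, 2, 3, 6, 17, 34, 51, 102.
Test each divisor d:
16^1 ≡ 16 (mod 103)
16^2 ≡ 50 (mod 103)
16^3 ≡ 79 (mod 103)
16^6 ≡ 61 (mod 103)
16^17 ≡ 56 (mod 103)
16^34 ≡ 46 (mod 103)
16^51 ≡ 1 (mod 103) ✓
So ord_103(16) = 51.

51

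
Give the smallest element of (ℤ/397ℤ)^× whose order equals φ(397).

5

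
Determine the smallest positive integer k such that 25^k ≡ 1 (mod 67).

11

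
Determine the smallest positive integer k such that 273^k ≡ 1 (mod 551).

12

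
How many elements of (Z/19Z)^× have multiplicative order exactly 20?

0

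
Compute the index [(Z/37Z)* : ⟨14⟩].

3

ord(14) | φ(37) = 37 − 1 = 36 = 2^2 · 3^2.
Divisors of 36: 1, 2, 3, 4, 6, 9, 12, 18, 36.
Test each divisor d:
14^1 ≡ 14
14^2 ≡ 11
14^3 ≡ 6
14^4 ≡ 10
14^6 ≡ 36
14^9 ≡ 31
14^12 ≡ 1
Thus |⟨14⟩| = ord(14) = 12.
[(Z/37Z)^× : ⟨14⟩] = 36/12 = 3.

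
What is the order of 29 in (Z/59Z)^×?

The order of 29 must divide φ(59) = 59 − 1 = 58 = 2 · 29.
Divisors of 58: 1, 2, 29, 58.
Check 29^d mod 59 for each divisor in increasing order:
29^1 ≡ 29 (mod 59)
29^2 ≡ 15 (mod 59)
29^29 ≡ 1 (mod 59) ✓
The smallest such exponent is 29, so the order of 29 is 29.

29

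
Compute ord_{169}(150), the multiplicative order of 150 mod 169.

12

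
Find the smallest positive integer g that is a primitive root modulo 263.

φ(263) = 263 − 1 = 262 = 2 · 131.
g is a primitive root iff g^(262/q) ≢ 1 (mod 263) for each prime q ∈ {2, 131}.
g = 2: 2^131 ≡ 1 — hits 1, so not a primitive root.
g = 3: 3^131 ≡ 1 — hits 1, so not a primitive root.
g = 4: 4^131 ≡ 1 — hits 1, so not a primitive root.
g = 5: 5^131 ≡ 262; 5^2 ≡ 25 — none is 1, so 5 is a primitive root.
Hence the least primitive root of 263 is 5.

5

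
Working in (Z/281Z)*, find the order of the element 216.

ord(216) | φ(281) = 281 − 1 = 280 = 2^3 · 5 · 7.
Divisors of 280: 1, 2, 4, 5, 7, 8, 10, 14, 20, 28, 35, 40, 56, 70, 140, 280.
Check 216^d mod 281 for each divisor in increasing order:
216^1 ≡ 216 (mod 281)
216^2 ≡ 10 (mod 281)
216^4 ≡ 100 (mod 281)
216^5 ≡ 244 (mod 281)
216^7 ≡ 192 (mod 281)
216^8 ≡ 165 (mod 281)
216^10 ≡ 245 (mod 281)
216^14 ≡ 53 (mod 281)
216^20 ≡ 172 (mod 281)
216^28 ≡ 280 (mod 281)
216^35 ≡ 89 (mod 281)
216^40 ≡ 79 (mod 281)
216^56 ≡ 1 (mod 281) ✓
The smallest such exponent is 56, so the order of 216 is 56.

56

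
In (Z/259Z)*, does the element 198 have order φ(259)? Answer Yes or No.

No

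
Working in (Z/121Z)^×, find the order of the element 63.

The order of 63 must divide φ(121) = φ(11^2) = 11·(11−1) = 110 = 2 · 5 · 11.
Divisors of 110: 1, 2, 5, 10, 11, 22, 55, 110.
Check 63^d mod 121 for each divisor in increasing order:
63^1 ≡ 63
63^2 ≡ 97
63^5 ≡ 109
63^10 ≡ 23
63^11 ≡ 118
63^22 ≡ 9
63^55 ≡ 120
63^110 ≡ 1
Hence ord(63) = 110.

110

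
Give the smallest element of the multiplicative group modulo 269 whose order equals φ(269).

φ(269) = 269 − 1 = 268 = 2^2 · 67.
g is a primitive root iff g^(268/q) ≢ 1 (mod 269) for each prime q ∈ {2, 67}.
g = 2: 2^134 ≡ 268; 2^4 ≡ 16 — none is 1, so 2 is a primitive root.
Hence the least primitive root of 269 is 2.

2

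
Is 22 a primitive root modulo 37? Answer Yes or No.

φ(37) = 37 − 1 = 36 = 2^2 · 3^2.
An element g generates (Z/37Z)^× iff g^(36/q) ≢ 1 (mod 37) for each prime q ∈ {2, 3}.
22^18 ≡ 36 (mod 37)  [q = 2: ≢ 1 ✓]
22^12 ≡ 26 (mod 37)  [q = 3: ≢ 1 ✓]
All checks pass, so 22 has order 36 and is a primitive root modulo 37.

Yes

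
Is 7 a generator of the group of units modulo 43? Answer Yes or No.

φ(43) = 43 − 1 = 42 = 2 · 3 · 7.
Test 7^(42/q) mod 43 for each prime factor q of 42:
7^21 ≡ 42 (mod 43)  [q = 2: ≢ 1 ✓]
7^14 ≡ 6 (mod 43)  [q = 3: ≢ 1 ✓]
7^6 ≡ 1 (mod 43)  [q = 7: ≡ 1 ✗]
7^6 ≡ 1 shows ord(7) | 6, strictly less than φ(43); not a primitive root.

No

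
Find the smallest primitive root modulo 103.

5

φ(103) = 103 − 1 = 102 = 2 · 3 · 17.
g is a primitive root iff g^(102/q) ≢ 1 (mod 103) for each prime q ∈ {2, 3, 17}.
g = 2: 2^51 ≡ 1 — hits 1, so not a primitive root.
g = 3: 3^51 ≡ 102; 3^34 ≡ 1 — hits 1, so not a primitive root.
g = 4: 4^51 ≡ 1 — hits 1, so not a primitive root.
g = 5: 5^51 ≡ 102; 5^34 ≡ 56; 5^6 ≡ 72 — none is 1, so 5 is a primitive root.
Hence the least primitive root of 103 is 5.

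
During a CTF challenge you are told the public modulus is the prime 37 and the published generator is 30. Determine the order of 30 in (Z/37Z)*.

18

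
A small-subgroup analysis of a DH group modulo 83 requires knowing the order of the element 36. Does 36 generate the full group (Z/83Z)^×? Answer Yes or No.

φ(83) = 83 − 1 = 82 = 2 · 41.
Test 36^(82/q) mod 83 for each prime factor q of 82:
36^41 ≡ 1 (mod 83)  [q = 2: ≡ 1 ✗]
36^2 ≡ 51 (mod 83)  [q = 41: ≢ 1 ✓]
Since 36^41 ≡ 1, the order of 36 divides 41 < 82, so 36 is not a primitive root.

No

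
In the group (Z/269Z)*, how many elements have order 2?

φ(269) = 269 − 1 = 268 = 2^2 · 67.
In a cyclic group of order 268, there are φ(d) elements of order d for each divisor d of 268, and zero for non-divisors.
2 | 268, and φ(2) = 2 − 1 = 1.

1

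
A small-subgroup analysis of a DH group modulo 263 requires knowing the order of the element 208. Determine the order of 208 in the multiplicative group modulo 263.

By Lagrange's theorem, ord_263(208) divides φ(263) = 263 − 1 = 262 = 2 · 131.
Divisors of 262: 1, 2, 131, 262.
Test each divisor d:
208^1 ≡ 208 (mod 263)
208^2 ≡ 132 (mod 263)
208^131 ≡ 1 (mod 263) ✓
Hence ord(208) = 131.

131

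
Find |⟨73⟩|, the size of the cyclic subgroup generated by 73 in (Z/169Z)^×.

52

The order of 73 must divide φ(169) = φ(13^2) = 13·(13−1) = 156 = 2^2 · 3 · 13.
Divisors of 156: 1, 2, 3, 4, 6, 12, 13, 26, 39, 52, 78, 156.
Compute 73^d (mod 169) for the divisors d until we hit 1:
73^1 ≡ 73 (mod 169)
73^2 ≡ 90 (mod 169)
73^3 ≡ 148 (mod 169)
73^4 ≡ 157 (mod 169)
73^6 ≡ 103 (mod 169)
73^12 ≡ 131 (mod 169)
73^13 ≡ 99 (mod 169)
73^26 ≡ 168 (mod 169)
73^39 ≡ 70 (mod 169)
73^52 ≡ 1 (mod 169) ✓
Therefore the multiplicative order of 73 modulo 169 is 52.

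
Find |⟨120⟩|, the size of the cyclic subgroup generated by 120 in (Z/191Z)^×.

Since 120 ∈ (Z/191Z)^×, its order divides φ(191) = 191 − 1 = 190 = 2 · 5 · 19.
Divisors of 190: 1, 2, 5, 10, 19, 38, 95, 190.
Check 120^d mod 191 for each divisor in increasing order:
120^1 ≡ 120 (mod 191)
120^2 ≡ 75 (mod 191)
120^5 ≡ 6 (mod 191)
120^10 ≡ 36 (mod 191)
120^19 ≡ 49 (mod 191)
120^38 ≡ 109 (mod 191)
120^95 ≡ 1 (mod 191) ✓
Therefore the multiplicative order of 120 modulo 191 is 95.

95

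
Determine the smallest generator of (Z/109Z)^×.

φ(109) = 109 − 1 = 108 = 2^2 · 3^3.
Test candidates g = 2, 3, … against the prime factors q ∈ {2, 3} of φ(109): g is a generator iff g^(108/q) ≢ 1 for every such q.
g = 2: 2^54 ≡ 108; 2^36 ≡ 1 — hits 1, so not a primitive root.
g = 3: 3^54 ≡ 1 — hits 1, so not a primitive root.
g = 4: 4^54 ≡ 1 — hits 1, so not a primitive root.
g = 5: 5^54 ≡ 1 — hits 1, so not a primitive root.
g = 6: 6^54 ≡ 108; 6^36 ≡ 63 — none is 1, so 6 is a primitive root.
Hence the least primitive root of 109 is 6.

6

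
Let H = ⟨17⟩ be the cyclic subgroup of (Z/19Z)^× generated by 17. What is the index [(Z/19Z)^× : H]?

2

ord(17) | φ(19) = 19 − 1 = 18 = 2 · 3^2.
Divisors of 18: 1, 2, 3, 6, 9, 18.
Compute 17^d (mod 19) for the divisors d until we hit 1:
17^1 ≡ 17 (mod 19)
17^2 ≡ 4 (mod 19)
17^3 ≡ 11 (mod 19)
17^6 ≡ 7 (mod 19)
17^9 ≡ 1 (mod 19) ✓
So ord_19(17) = 9, hence |⟨17⟩| = 9.
[(Z/19Z)^× : ⟨17⟩] = 18/9 = 2.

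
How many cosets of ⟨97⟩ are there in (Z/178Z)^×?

ord(97) | φ(178) = φ(2)·φ(89) = 1·88 = 88 = 2^3 · 11.
Divisors of 88: 1, 2, 4, 8, 11, 22, 44, 88.
Test each divisor d:
97^1 ≡ 97
97^2 ≡ 153
97^4 ≡ 91
97^8 ≡ 93
97^11 ≡ 1
So ord_178(97) = 11, hence |⟨97⟩| = 11.
[(Z/178Z)^× : ⟨97⟩] = 88/11 = 8.

8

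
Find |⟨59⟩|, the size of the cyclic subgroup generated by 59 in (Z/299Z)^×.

132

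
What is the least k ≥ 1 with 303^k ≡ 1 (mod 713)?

330

Since 303 ∈ (Z/713Z)^×, its order divides φ(713) = φ(23·31) = (23−1)·(31−1) = 22·30 = 660 = 2^2 · 3 · 5 · 11.
Divisors of 660: 1, 2, 3, 4, 5, 6, 10, 11, 12, 15, 20, 22, 30, 33, 44, 55, 60, 66, 110, 132, 165, 220, 330, 660.
Evaluate successive powers at the divisors of 660:
303^1 ≡ 303
303^2 ≡ 545
303^3 ≡ 432
303^4 ≡ 417
303^5 ≡ 150
303^6 ≡ 531
303^10 ≡ 397
303^11 ≡ 507
303^12 ≡ 326
303^15 ≡ 371
303^20 ≡ 36
303^22 ≡ 369
303^30 ≡ 32
303^33 ≡ 277
303^44 ≡ 691
303^55 ≡ 254
303^60 ≡ 311
303^66 ≡ 438
303^110 ≡ 346
303^132 ≡ 47
303^165 ≡ 185
303^220 ≡ 645
303^330 ≡ 1
So ord_713(303) = 330.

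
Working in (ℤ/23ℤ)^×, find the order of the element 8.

11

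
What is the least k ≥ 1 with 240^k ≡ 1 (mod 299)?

ord(240) | φ(299) = φ(13·23) = (13−1)·(23−1) = 12·22 = 264 = 2^3 · 3 · 11.
Divisors of 264: 1, 2, 3, 4, 6, 8, 11, 12, 22, 24, 33, 44, 66, 88, 132, 264.
Check 240^d mod 299 for each divisor in increasing order:
240^1 ≡ 240 (mod 299)
240^2 ≡ 192 (mod 299)
240^3 ≡ 34 (mod 299)
240^4 ≡ 87 (mod 299)
240^6 ≡ 259 (mod 299)
240^8 ≡ 94 (mod 299)
240^11 ≡ 206 (mod 299)
240^12 ≡ 105 (mod 299)
240^22 ≡ 277 (mod 299)
240^24 ≡ 261 (mod 299)
240^33 ≡ 252 (mod 299)
240^44 ≡ 185 (mod 299)
240^66 ≡ 116 (mod 299)
240^88 ≡ 139 (mod 299)
240^132 ≡ 1 (mod 299) ✓
Therefore the multiplicative order of 240 modulo 299 is 132.

132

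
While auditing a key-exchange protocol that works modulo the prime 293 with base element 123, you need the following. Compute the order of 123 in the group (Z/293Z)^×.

73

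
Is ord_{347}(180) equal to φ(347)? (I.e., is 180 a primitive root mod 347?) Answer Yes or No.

φ(347) = 347 − 1 = 346 = 2 · 173.
An element g generates (Z/347Z)^× iff g^(346/q) ≢ 1 (mod 347) for each prime q ∈ {2, 173}.
180^173 ≡ 346 (mod 347)  [q = 2: ≢ 1 ✓]
180^2 ≡ 129 (mod 347)  [q = 173: ≢ 1 ✓]
Every test exponent gives a nontrivial residue, hence 180 generates the full group.

Yes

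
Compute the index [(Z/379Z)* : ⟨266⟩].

2

The order of 266 must divide φ(379) = 379 − 1 = 378 = 2 · 3^3 · 7.
Divisors of 378: 1, 2, 3, 6, 7, 9, 14, 18, 21, 27, 42, 54, 63, 126, 189, 378.
Compute 266^d (mod 379) for the divisors d until we hit 1:
266^1 ≡ 266
266^2 ≡ 262
266^3 ≡ 335
266^6 ≡ 41
266^7 ≡ 294
266^9 ≡ 91
266^14 ≡ 24
266^18 ≡ 322
266^21 ≡ 234
266^27 ≡ 119
266^42 ≡ 180
266^54 ≡ 138
266^63 ≡ 51
266^126 ≡ 327
266^189 ≡ 1
Thus |⟨266⟩| = ord(266) = 189.
Index = |(Z/379Z)^×| / |⟨266⟩| = 378 / 189 = 2.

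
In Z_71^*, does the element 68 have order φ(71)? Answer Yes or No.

φ(71) = 71 − 1 = 70 = 2 · 5 · 7.
Test 68^(70/q) mod 71 for each prime factor q of 70:
68^35 ≡ 70 (mod 71)  [q = 2: ≢ 1 ✓]
68^14 ≡ 54 (mod 71)  [q = 5: ≢ 1 ✓]
68^10 ≡ 48 (mod 71)  [q = 7: ≢ 1 ✓]
None equal 1, so ord_71(68) = 70: 68 is a primitive root.

Yes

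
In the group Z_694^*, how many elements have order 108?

0

φ(694) = φ(2)·φ(347) = 1·346 = 346 = 2 · 173.
In a cyclic group of order 346, there are φ(d) elements of order d for each divisor d of 346, and zero for non-divisors.
Since 108 ∤ 346, the count is 0.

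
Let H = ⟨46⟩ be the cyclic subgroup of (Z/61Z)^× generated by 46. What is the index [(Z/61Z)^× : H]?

Since 46 ∈ (Z/61Z)^×, its order divides φ(61) = 61 − 1 = 60 = 2^2 · 3 · 5.
Divisors of 60: 1, 2, 3, 4, 5, 6, 10, 12, 15, 20, 30, 60.
Check 46^d mod 61 for each divisor in increasing order:
46^1 ≡ 46
46^2 ≡ 42
46^3 ≡ 41
46^4 ≡ 56
46^5 ≡ 14
46^6 ≡ 34
46^10 ≡ 13
46^12 ≡ 58
46^15 ≡ 60
46^20 ≡ 47
46^30 ≡ 1
So ord_61(46) = 30, hence |⟨46⟩| = 30.
The index is φ(61) / ord(46) = 60 / 30 = 2.

2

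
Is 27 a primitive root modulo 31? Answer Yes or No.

φ(31) = 31 − 1 = 30 = 2 · 3 · 5.
27 is a primitive root mod 31 iff 27^(φ(31)/q) ≢ 1 for every prime q | φ(31), i.e. q ∈ {2, 3, 5}.
27^15 ≡ 30 (mod 31)  [q = 2: ≢ 1 ✓]
27^10 ≡ 1 (mod 31)  [q = 3: ≡ 1 ✗]
27^6 ≡ 4 (mod 31)  [q = 5: ≢ 1 ✓]
27^10 ≡ 1 shows ord(27) | 10, strictly less than φ(31); not a primitive root.

No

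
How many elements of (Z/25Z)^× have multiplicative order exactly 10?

φ(25) = φ(5^2) = 5·(5−1) = 20 = 2^2 · 5.
Since (Z/25Z)^× is cyclic of order 20, the number of elements of order d is φ(d) when d | 20 and 0 otherwise.
10 = 2 · 5 divides 20, and φ(10) = 4.

4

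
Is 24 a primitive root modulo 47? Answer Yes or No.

φ(47) = 47 − 1 = 46 = 2 · 23.
24 is a primitive root mod 47 iff 24^(φ(47)/q) ≢ 1 for every prime q | φ(47), i.e. q ∈ {2, 23}.
24^23 ≡ 1 (mod 47)  [q = 2: ≡ 1 ✗]
24^2 ≡ 12 (mod 47)  [q = 23: ≢ 1 ✓]
24^23 ≡ 1 shows ord(24) | 23, strictly less than φ(47); not a primitive root.

No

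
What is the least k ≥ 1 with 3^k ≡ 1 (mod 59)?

29

The order of 3 must divide φ(59) = 59 − 1 = 58 = 2 · 29.
Divisors of 58: 1, 2, 29, 58.
Evaluate successive powers at the divisors of 58:
3^1 ≡ 3
3^2 ≡ 9
3^29 ≡ 1
The smallest such exponent is 29, so the order of 3 is 29.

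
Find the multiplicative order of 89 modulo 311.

31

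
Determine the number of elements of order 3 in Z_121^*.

0

φ(121) = φ(11^2) = 11·(11−1) = 110 = 2 · 5 · 11.
In a cyclic group of order 110, there are φ(d) elements of order d for each divisor d of 110, and zero for non-divisors.
Here 110 is not a multiple of 3, so there are no elements of order 3.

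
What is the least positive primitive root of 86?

3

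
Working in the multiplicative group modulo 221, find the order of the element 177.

16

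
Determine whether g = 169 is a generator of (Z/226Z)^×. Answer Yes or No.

No

φ(226) = φ(2)·φ(113) = 1·112 = 112 = 2^4 · 7.
It suffices to check that the order of 169 is not a proper divisor of 112: compute 169^(112/q) for q ∈ {2, 7}.
169^56 ≡ 1 (mod 226)  [q = 2: ≡ 1 ✗]
169^16 ≡ 141 (mod 226)  [q = 7: ≢ 1 ✓]
The check at q = 2 fails, so 169 generates a proper subgroup.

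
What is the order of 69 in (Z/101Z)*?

20

ord(69) | φ(101) = 101 − 1 = 100 = 2^2 · 5^2.
Divisors of 100: 1, 2, 4, 5, 10, 20, 25, 50, 100.
Evaluate successive powers at the divisors of 100:
69^1 ≡ 69 (mod 101)
69^2 ≡ 14 (mod 101)
69^4 ≡ 95 (mod 101)
69^5 ≡ 91 (mod 101)
69^10 ≡ 100 (mod 101)
69^20 ≡ 1 (mod 101) ✓
The smallest such exponent is 20, so the order of 69 is 20.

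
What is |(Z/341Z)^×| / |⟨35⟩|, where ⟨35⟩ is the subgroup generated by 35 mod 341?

30

The order of 35 must divide φ(341) = φ(11·31) = (11−1)·(31−1) = 10·30 = 300 = 2^2 · 3 · 5^2.
Divisors of 300: 1, 2, 3, 4, 5, 6, 10, 12, 15, 20, 25, 30, 50, 60, 75, 100, 150, 300.
Test each divisor d:
35^1 ≡ 35 (mod 341)
35^2 ≡ 202 (mod 341)
35^3 ≡ 250 (mod 341)
35^4 ≡ 225 (mod 341)
35^5 ≡ 32 (mod 341)
35^6 ≡ 97 (mod 341)
35^10 ≡ 1 (mod 341) ✓
The order of 35 is 10, so the subgroup it generates has 10 elements.
Index = |(Z/341Z)^×| / |⟨35⟩| = 300 / 10 = 30.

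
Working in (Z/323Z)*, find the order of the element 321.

ord(321) | φ(323) = φ(17·19) = (17−1)·(19−1) = 16·18 = 288 = 2^5 · 3^2.
Divisors of 288: 1, 2, 3, 4, 6, 8, 9, 12, 16, 18, 24, 32, 36, 48, 72, 96, 144, 288.
Compute 321^d (mod 323) for the divisors d until we hit 1:
321^1 ≡ 321 (mod 323)
321^2 ≡ 4 (mod 323)
321^3 ≡ 315 (mod 323)
321^4 ≡ 16 (mod 323)
321^6 ≡ 64 (mod 323)
321^8 ≡ 256 (mod 323)
321^9 ≡ 134 (mod 323)
321^12 ≡ 220 (mod 323)
321^16 ≡ 290 (mod 323)
321^18 ≡ 191 (mod 323)
321^24 ≡ 273 (mod 323)
321^32 ≡ 120 (mod 323)
321^36 ≡ 305 (mod 323)
321^48 ≡ 239 (mod 323)
321^72 ≡ 1 (mod 323) ✓
The smallest such exponent is 72, so the order of 321 is 72.

72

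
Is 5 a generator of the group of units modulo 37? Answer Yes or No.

φ(37) = 37 − 1 = 36 = 2^2 · 3^2.
It suffices to check that the order of 5 is not a proper divisor of 36: compute 5^(36/q) for q ∈ {2, 3}.
5^18 ≡ 36 (mod 37)  [q = 2: ≢ 1 ✓]
5^12 ≡ 10 (mod 37)  [q = 3: ≢ 1 ✓]
Every test exponent gives a nontrivial residue, hence 5 generates the full group.

Yes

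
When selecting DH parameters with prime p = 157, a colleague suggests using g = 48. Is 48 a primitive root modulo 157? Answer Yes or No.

φ(157) = 157 − 1 = 156 = 2^2 · 3 · 13.
It suffices to check that the order of 48 is not a proper divisor of 156: compute 48^(156/q) for q ∈ {2, 3, 13}.
48^78 ≡ 1 (mod 157)  [q = 2: ≡ 1 ✗]
48^52 ≡ 12 (mod 157)  [q = 3: ≢ 1 ✓]
48^12 ≡ 39 (mod 157)  [q = 13: ≢ 1 ✓]
48^78 ≡ 1 shows ord(48) | 78, strictly less than φ(157); not a primitive root.

No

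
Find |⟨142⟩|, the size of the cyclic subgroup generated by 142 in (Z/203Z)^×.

84

ord(142) | φ(203) = φ(7·29) = (7−1)·(29−1) = 6·28 = 168 = 2^3 · 3 · 7.
Divisors of 168: 1, 2, 3, 4, 6, 7, 8, 12, 14, 21, 24, 28, 42, 56, 84, 168.
Check 142^d mod 203 for each divisor in increasing order:
142^1 ≡ 142 (mod 203)
142^2 ≡ 67 (mod 203)
142^3 ≡ 176 (mod 203)
142^4 ≡ 23 (mod 203)
142^6 ≡ 120 (mod 203)
142^7 ≡ 191 (mod 203)
142^8 ≡ 123 (mod 203)
142^12 ≡ 190 (mod 203)
142^14 ≡ 144 (mod 203)
142^21 ≡ 99 (mod 203)
142^24 ≡ 169 (mod 203)
142^28 ≡ 30 (mod 203)
142^42 ≡ 57 (mod 203)
142^56 ≡ 88 (mod 203)
142^84 ≡ 1 (mod 203) ✓
Hence ord(142) = 84.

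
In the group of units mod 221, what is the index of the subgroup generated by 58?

4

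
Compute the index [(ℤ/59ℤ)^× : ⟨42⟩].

1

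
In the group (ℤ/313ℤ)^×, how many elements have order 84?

0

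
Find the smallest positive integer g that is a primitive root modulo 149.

2

φ(149) = 149 − 1 = 148 = 2^2 · 37.
Test candidates g = 2, 3, … against the prime factors q ∈ {2, 37} of φ(149): g is a generator iff g^(148/q) ≢ 1 for every such q.
g = 2: 2^74 ≡ 148; 2^4 ≡ 16 — none is 1, so 2 is a primitive root.
The smallest primitive root modulo 149 is 2.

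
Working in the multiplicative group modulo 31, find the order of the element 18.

15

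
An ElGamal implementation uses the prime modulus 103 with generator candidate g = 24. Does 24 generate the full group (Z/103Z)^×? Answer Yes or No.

No

φ(103) = 103 − 1 = 102 = 2 · 3 · 17.
An element g generates (Z/103Z)^× iff g^(102/q) ≢ 1 (mod 103) for each prime q ∈ {2, 3, 17}.
24^51 ≡ 102 (mod 103)  [q = 2: ≢ 1 ✓]
24^34 ≡ 1 (mod 103)  [q = 3: ≡ 1 ✗]
24^6 ≡ 72 (mod 103)  [q = 17: ≢ 1 ✓]
Since 24^34 ≡ 1, the order of 24 divides 34 < 102, so 24 is not a primitive root.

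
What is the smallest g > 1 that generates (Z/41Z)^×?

φ(41) = 41 − 1 = 40 = 2^3 · 5.
g is a primitive root iff g^(40/q) ≢ 1 (mod 41) for each prime q ∈ {2, 5}.
g = 2: 2^20 ≡ 1 — hits 1, so not a primitive root.
g = 3: 3^20 ≡ 40; 3^8 ≡ 1 — hits 1, so not a primitive root.
g = 4: 4^20 ≡ 1 — hits 1, so not a primitive root.
g = 5: 5^20 ≡ 1 — hits 1, so not a primitive root.
g = 6: 6^20 ≡ 40; 6^8 ≡ 10 — none is 1, so 6 is a primitive root.
So 6 is the smallest generator of (Z/41Z)^×.

6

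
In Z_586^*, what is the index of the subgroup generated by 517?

2

The order of 517 must divide φ(586) = φ(2)·φ(293) = 1·292 = 292 = 2^2 · 73.
Divisors of 292: 1, 2, 4, 73, 146, 292.
Compute 517^d (mod 586) for the divisors d until we hit 1:
517^1 ≡ 517 (mod 586)
517^2 ≡ 73 (mod 586)
517^4 ≡ 55 (mod 586)
517^73 ≡ 585 (mod 586)
517^146 ≡ 1 (mod 586) ✓
The order of 517 is 146, so the subgroup it generates has 146 elements.
[(Z/586Z)^× : ⟨517⟩] = 292/146 = 2.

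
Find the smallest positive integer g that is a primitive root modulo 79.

3

φ(79) = 79 − 1 = 78 = 2 · 3 · 13.
g is a primitive root iff g^(78/q) ≢ 1 (mod 79) for each prime q ∈ {2, 3, 13}.
g = 2: 2^39 ≡ 1 — hits 1, so not a primitive root.
g = 3: 3^39 ≡ 78; 3^26 ≡ 23; 3^6 ≡ 18 — none is 1, so 3 is a primitive root.
The smallest primitive root modulo 79 is 3.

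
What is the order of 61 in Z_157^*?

156

The order of 61 must divide φ(157) = 157 − 1 = 156 = 2^2 · 3 · 13.
Divisors of 156: 1, 2, 3, 4, 6, 12, 13, 26, 39, 52, 78, 156.
Compute 61^d (mod 157) for the divisors d until we hit 1:
61^1 ≡ 61
61^2 ≡ 110
61^3 ≡ 116
61^4 ≡ 11
61^6 ≡ 111
61^12 ≡ 75
61^13 ≡ 22
61^26 ≡ 13
61^39 ≡ 129
61^52 ≡ 12
61^78 ≡ 156
61^156 ≡ 1
Hence ord(61) = 156.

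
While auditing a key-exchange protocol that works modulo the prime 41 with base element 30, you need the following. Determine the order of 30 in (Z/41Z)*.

The order of 30 must divide φ(41) = 41 − 1 = 40 = 2^3 · 5.
Divisors of 40: 1, 2, 4, 5, 8, 10, 20, 40.
Compute 30^d (mod 41) for the divisors d until we hit 1:
30^1 ≡ 30
30^2 ≡ 39
30^4 ≡ 4
30^5 ≡ 38
30^8 ≡ 16
30^10 ≡ 9
30^20 ≡ 40
30^40 ≡ 1
Therefore the multiplicative order of 30 modulo 41 is 40.

40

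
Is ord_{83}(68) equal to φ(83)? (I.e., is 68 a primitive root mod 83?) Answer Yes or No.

No

φ(83) = 83 − 1 = 82 = 2 · 41.
It suffices to check that the order of 68 is not a proper divisor of 82: compute 68^(82/q) for q ∈ {2, 41}.
68^41 ≡ 1 (mod 83)  [q = 2: ≡ 1 ✗]
68^2 ≡ 59 (mod 83)  [q = 41: ≢ 1 ✓]
Since 68^41 ≡ 1, the order of 68 divides 41 < 82, so 68 is not a primitive root.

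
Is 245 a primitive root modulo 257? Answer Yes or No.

φ(257) = 257 − 1 = 256 = 2^8.
An element g generates (Z/257Z)^× iff g^(256/q) ≢ 1 (mod 257) for each prime q ∈ {2}.
245^128 ≡ 256 (mod 257)  [q = 2: ≢ 1 ✓]
None equal 1, so ord_257(245) = 256: 245 is a primitive root.

Yes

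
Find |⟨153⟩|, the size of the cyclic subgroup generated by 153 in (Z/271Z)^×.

135

By Lagrange's theorem, ord_271(153) divides φ(271) = 271 − 1 = 270 = 2 · 3^3 · 5.
Divisors of 270: 1, 2, 3, 5, 6, 9, 10, 15, 18, 27, 30, 45, 54, 90, 135, 270.
Test each divisor d:
153^1 ≡ 153 (mod 271)
153^2 ≡ 103 (mod 271)
153^3 ≡ 41 (mod 271)
153^5 ≡ 158 (mod 271)
153^6 ≡ 55 (mod 271)
153^9 ≡ 87 (mod 271)
153^10 ≡ 32 (mod 271)
153^15 ≡ 178 (mod 271)
153^18 ≡ 252 (mod 271)
153^27 ≡ 244 (mod 271)
153^30 ≡ 248 (mod 271)
153^45 ≡ 242 (mod 271)
153^54 ≡ 187 (mod 271)
153^90 ≡ 28 (mod 271)
153^135 ≡ 1 (mod 271) ✓
The smallest such exponent is 135, so the order of 153 is 135.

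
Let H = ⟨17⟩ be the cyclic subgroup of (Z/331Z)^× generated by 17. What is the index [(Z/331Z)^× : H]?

ord(17) | φ(331) = 331 − 1 = 330 = 2 · 3 · 5 · 11.
Divisors of 330: 1, 2, 3, 5, 6, 10, 11, 15, 22, 30, 33, 55, 66, 110, 165, 330.
Check 17^d mod 331 for each divisor in increasing order:
17^1 ≡ 17 (mod 331)
17^2 ≡ 289 (mod 331)
17^3 ≡ 279 (mod 331)
17^5 ≡ 198 (mod 331)
17^6 ≡ 56 (mod 331)
17^10 ≡ 146 (mod 331)
17^11 ≡ 165 (mod 331)
17^15 ≡ 111 (mod 331)
17^22 ≡ 83 (mod 331)
17^30 ≡ 74 (mod 331)
17^33 ≡ 124 (mod 331)
17^55 ≡ 31 (mod 331)
17^66 ≡ 150 (mod 331)
17^110 ≡ 299 (mod 331)
17^165 ≡ 1 (mod 331) ✓
Thus |⟨17⟩| = ord(17) = 165.
[(Z/331Z)^× : ⟨17⟩] = 330/165 = 2.

2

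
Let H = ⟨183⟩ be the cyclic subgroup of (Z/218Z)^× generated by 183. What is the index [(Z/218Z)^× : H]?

The order of 183 must divide φ(218) = φ(2)·φ(109) = 1·108 = 108 = 2^2 · 3^3.
Divisors of 108: 1, 2, 3, 4, 6, 9, 12, 18, 27, 36, 54, 108.
Evaluate successive powers at the divisors of 108:
183^1 ≡ 183 (mod 218)
183^2 ≡ 135 (mod 218)
183^3 ≡ 71 (mod 218)
183^4 ≡ 131 (mod 218)
183^6 ≡ 27 (mod 218)
183^9 ≡ 173 (mod 218)
183^12 ≡ 75 (mod 218)
183^18 ≡ 63 (mod 218)
183^27 ≡ 217 (mod 218)
183^36 ≡ 45 (mod 218)
183^54 ≡ 1 (mod 218) ✓
Thus |⟨183⟩| = ord(183) = 54.
[(Z/218Z)^× : ⟨183⟩] = 108/54 = 2.

2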